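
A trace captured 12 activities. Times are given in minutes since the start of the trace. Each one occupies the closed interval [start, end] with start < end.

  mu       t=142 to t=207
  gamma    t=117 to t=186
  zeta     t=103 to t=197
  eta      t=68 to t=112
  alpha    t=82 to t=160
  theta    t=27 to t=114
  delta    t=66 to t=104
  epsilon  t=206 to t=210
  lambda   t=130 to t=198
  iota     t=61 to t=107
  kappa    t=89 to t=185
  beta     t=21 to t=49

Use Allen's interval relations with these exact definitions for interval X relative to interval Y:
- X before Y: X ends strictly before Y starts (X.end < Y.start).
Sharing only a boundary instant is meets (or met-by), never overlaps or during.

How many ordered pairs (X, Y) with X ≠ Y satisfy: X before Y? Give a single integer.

31

Checking all 132 ordered pairs for relation 'before'; matching pairs in alphabetical order:
(alpha, epsilon): alpha before epsilon ✓
(beta, alpha): beta before alpha ✓
(beta, delta): beta before delta ✓
(beta, epsilon): beta before epsilon ✓
(beta, eta): beta before eta ✓
(beta, gamma): beta before gamma ✓
(beta, iota): beta before iota ✓
(beta, kappa): beta before kappa ✓
(beta, lambda): beta before lambda ✓
(beta, mu): beta before mu ✓
(beta, zeta): beta before zeta ✓
(delta, epsilon): delta before epsilon ✓
(delta, gamma): delta before gamma ✓
(delta, lambda): delta before lambda ✓
(delta, mu): delta before mu ✓
(eta, epsilon): eta before epsilon ✓
(eta, gamma): eta before gamma ✓
(eta, lambda): eta before lambda ✓
(eta, mu): eta before mu ✓
(gamma, epsilon): gamma before epsilon ✓
(iota, epsilon): iota before epsilon ✓
(iota, gamma): iota before gamma ✓
(iota, lambda): iota before lambda ✓
(iota, mu): iota before mu ✓
... plus 7 further pairs not listed.
Count: 31.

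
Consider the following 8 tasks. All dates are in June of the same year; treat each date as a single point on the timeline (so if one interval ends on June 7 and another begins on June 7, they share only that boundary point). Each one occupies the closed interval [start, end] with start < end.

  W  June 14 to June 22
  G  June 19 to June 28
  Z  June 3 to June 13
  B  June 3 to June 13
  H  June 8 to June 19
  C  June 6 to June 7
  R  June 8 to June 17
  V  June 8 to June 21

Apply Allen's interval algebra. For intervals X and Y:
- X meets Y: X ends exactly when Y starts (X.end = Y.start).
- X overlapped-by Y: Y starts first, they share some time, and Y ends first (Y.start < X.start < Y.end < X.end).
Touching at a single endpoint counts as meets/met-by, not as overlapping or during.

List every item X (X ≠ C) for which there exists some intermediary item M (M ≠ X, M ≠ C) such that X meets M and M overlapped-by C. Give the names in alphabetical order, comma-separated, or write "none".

Target C = [June 6, June 7].
Intermediaries M with M overlapped-by C: none.
Union: none.

none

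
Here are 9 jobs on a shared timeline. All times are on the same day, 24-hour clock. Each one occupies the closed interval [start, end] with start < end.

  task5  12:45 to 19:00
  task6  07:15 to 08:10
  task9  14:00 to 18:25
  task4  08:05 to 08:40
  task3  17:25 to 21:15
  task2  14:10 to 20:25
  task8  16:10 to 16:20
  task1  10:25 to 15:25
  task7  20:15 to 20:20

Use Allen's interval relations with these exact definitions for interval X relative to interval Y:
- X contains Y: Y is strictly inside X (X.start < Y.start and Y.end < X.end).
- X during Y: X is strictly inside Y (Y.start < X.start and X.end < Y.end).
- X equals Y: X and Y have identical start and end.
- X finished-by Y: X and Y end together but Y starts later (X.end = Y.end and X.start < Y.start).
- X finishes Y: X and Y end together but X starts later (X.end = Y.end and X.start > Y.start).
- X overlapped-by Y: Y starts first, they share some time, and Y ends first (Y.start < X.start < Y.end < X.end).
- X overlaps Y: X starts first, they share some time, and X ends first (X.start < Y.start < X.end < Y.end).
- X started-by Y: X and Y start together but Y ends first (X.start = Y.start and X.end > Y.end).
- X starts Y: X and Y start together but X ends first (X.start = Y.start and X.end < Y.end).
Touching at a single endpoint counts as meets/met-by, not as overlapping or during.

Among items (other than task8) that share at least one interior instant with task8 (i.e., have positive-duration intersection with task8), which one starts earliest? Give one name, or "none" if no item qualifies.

task5

Target task8 = [16:10, 16:20].
task1 [10:25, 15:25] → before → excluded.
task2 [14:10, 20:25] → contains → candidate.
task3 [17:25, 21:15] → after → excluded.
task4 [08:05, 08:40] → before → excluded.
task5 [12:45, 19:00] → contains → candidate.
task6 [07:15, 08:10] → before → excluded.
task7 [20:15, 20:20] → after → excluded.
task9 [14:00, 18:25] → contains → candidate.
Among candidates, earliest start is 12:45 → task5.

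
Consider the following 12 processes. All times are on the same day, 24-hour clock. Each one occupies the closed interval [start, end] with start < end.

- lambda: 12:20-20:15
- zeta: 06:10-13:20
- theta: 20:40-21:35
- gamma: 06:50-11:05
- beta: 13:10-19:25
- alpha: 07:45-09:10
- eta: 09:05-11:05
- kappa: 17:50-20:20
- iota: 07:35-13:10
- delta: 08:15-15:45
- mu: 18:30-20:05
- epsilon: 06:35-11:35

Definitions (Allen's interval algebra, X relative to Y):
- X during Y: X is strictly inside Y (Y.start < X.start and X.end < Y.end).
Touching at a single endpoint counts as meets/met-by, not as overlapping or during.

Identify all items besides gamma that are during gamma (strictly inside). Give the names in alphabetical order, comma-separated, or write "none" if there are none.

Target gamma = [06:50, 11:05].
alpha [07:45, 09:10] → during → yes.
beta [13:10, 19:25] → after → no.
delta [08:15, 15:45] → overlapped-by → no.
epsilon [06:35, 11:35] → contains → no.
eta [09:05, 11:05] → finishes → no.
iota [07:35, 13:10] → overlapped-by → no.
kappa [17:50, 20:20] → after → no.
lambda [12:20, 20:15] → after → no.
mu [18:30, 20:05] → after → no.
theta [20:40, 21:35] → after → no.
zeta [06:10, 13:20] → contains → no.
Result: alpha.

alpha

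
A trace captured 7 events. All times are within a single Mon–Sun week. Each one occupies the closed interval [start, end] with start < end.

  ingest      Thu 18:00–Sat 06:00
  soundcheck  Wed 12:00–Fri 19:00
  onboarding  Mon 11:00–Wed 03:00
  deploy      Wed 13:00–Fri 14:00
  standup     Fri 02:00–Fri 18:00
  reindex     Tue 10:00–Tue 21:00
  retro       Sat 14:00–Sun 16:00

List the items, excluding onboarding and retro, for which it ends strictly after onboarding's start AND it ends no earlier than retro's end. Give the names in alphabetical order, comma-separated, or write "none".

none

Conditions: its end is strictly after onboarding's start (X.end > Mon 11:00) AND its end is no earlier than retro's end (X.end >= Sun 16:00).
deploy: end Fri 14:00 > Mon 11:00? ✓; end Fri 14:00 >= Sun 16:00? ✗ → no.
ingest: end Sat 06:00 > Mon 11:00? ✓; end Sat 06:00 >= Sun 16:00? ✗ → no.
reindex: end Tue 21:00 > Mon 11:00? ✓; end Tue 21:00 >= Sun 16:00? ✗ → no.
soundcheck: end Fri 19:00 > Mon 11:00? ✓; end Fri 19:00 >= Sun 16:00? ✗ → no.
standup: end Fri 18:00 > Mon 11:00? ✓; end Fri 18:00 >= Sun 16:00? ✗ → no.
Result: none.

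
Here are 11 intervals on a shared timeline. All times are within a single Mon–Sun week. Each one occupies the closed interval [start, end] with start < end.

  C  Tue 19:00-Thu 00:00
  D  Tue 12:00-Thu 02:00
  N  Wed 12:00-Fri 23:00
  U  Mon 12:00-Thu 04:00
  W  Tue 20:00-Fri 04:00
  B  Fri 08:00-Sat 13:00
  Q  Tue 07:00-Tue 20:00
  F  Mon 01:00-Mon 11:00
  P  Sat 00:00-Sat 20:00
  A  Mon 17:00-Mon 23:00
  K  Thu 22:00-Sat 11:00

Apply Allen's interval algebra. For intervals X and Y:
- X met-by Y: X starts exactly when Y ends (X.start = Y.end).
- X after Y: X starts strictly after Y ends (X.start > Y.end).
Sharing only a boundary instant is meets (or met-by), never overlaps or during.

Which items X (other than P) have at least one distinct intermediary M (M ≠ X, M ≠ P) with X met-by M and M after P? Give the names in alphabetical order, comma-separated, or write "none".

none

Target P = [Sat 00:00, Sat 20:00].
Intermediaries M with M after P: none.
Union: none.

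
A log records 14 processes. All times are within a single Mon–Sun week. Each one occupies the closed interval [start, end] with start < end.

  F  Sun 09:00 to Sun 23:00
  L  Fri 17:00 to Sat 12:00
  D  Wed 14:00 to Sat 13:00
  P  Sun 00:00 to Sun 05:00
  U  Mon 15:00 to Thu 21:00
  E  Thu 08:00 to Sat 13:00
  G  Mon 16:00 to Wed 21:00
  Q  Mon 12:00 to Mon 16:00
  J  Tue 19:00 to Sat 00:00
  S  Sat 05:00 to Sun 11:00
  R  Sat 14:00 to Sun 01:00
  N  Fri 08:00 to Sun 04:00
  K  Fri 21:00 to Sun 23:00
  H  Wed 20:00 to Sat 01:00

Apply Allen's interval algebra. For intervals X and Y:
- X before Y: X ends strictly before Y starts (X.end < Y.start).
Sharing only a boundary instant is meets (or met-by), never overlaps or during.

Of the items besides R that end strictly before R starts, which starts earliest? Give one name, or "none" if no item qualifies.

Target R = [Sat 14:00, Sun 01:00].
D [Wed 14:00, Sat 13:00] → before → candidate.
E [Thu 08:00, Sat 13:00] → before → candidate.
F [Sun 09:00, Sun 23:00] → after → excluded.
G [Mon 16:00, Wed 21:00] → before → candidate.
H [Wed 20:00, Sat 01:00] → before → candidate.
J [Tue 19:00, Sat 00:00] → before → candidate.
K [Fri 21:00, Sun 23:00] → contains → excluded.
L [Fri 17:00, Sat 12:00] → before → candidate.
N [Fri 08:00, Sun 04:00] → contains → excluded.
P [Sun 00:00, Sun 05:00] → overlapped-by → excluded.
Q [Mon 12:00, Mon 16:00] → before → candidate.
S [Sat 05:00, Sun 11:00] → contains → excluded.
U [Mon 15:00, Thu 21:00] → before → candidate.
Among candidates, earliest start is Mon 12:00 → Q.

Q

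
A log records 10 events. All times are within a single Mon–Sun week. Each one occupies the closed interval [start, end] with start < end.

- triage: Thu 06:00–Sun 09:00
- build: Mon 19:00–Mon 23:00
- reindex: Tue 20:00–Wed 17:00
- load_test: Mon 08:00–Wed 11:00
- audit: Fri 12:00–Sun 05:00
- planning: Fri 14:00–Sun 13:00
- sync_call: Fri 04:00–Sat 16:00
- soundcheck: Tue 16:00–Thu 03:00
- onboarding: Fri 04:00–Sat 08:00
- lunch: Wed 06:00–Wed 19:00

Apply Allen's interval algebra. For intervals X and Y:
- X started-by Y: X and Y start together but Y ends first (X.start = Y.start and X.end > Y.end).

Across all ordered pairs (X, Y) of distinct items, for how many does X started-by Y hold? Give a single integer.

1

Checking all 90 ordered pairs for relation 'started-by'; matching pairs in alphabetical order:
(sync_call, onboarding): sync_call started-by onboarding ✓
Count: 1.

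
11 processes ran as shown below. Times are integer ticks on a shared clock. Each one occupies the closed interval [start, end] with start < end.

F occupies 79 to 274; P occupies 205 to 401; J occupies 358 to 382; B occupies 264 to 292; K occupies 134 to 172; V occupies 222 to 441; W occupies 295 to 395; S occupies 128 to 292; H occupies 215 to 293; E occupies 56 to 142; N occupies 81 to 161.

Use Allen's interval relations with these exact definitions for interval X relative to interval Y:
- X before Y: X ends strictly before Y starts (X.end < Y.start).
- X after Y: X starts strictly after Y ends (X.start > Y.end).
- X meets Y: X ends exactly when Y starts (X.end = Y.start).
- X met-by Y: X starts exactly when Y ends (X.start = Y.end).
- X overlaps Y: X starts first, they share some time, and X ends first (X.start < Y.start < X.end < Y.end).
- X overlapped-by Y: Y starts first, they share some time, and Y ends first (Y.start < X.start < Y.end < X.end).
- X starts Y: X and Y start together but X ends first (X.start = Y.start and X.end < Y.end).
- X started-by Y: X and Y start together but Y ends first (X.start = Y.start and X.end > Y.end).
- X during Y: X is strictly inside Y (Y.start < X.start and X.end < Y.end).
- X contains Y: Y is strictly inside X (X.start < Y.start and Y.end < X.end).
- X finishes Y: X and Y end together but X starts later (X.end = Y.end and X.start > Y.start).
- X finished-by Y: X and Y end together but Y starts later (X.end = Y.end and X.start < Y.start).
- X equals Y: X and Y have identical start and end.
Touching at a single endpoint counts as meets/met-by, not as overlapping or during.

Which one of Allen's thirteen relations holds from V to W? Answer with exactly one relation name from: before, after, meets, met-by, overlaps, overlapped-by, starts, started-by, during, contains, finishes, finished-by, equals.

V = [222, 441]; W = [295, 395].
Compare endpoints: V.start < W.start, V.start < W.end, V.end > W.start, V.end > W.end.
That pattern is 'contains'.

contains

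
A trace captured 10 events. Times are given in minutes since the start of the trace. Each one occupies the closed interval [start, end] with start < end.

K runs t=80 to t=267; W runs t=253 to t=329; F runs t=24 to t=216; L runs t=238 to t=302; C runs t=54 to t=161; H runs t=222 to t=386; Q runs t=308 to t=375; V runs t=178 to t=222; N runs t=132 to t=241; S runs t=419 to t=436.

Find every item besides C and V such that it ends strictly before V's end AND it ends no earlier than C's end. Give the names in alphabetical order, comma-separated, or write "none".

Conditions: its end is strictly before V's end (X.end < t=222) AND its end is no earlier than C's end (X.end >= t=161).
F: end t=216 < t=222? ✓; end t=216 >= t=161? ✓ → yes.
H: end t=386 < t=222? ✗; end t=386 >= t=161? ✓ → no.
K: end t=267 < t=222? ✗; end t=267 >= t=161? ✓ → no.
L: end t=302 < t=222? ✗; end t=302 >= t=161? ✓ → no.
N: end t=241 < t=222? ✗; end t=241 >= t=161? ✓ → no.
Q: end t=375 < t=222? ✗; end t=375 >= t=161? ✓ → no.
S: end t=436 < t=222? ✗; end t=436 >= t=161? ✓ → no.
W: end t=329 < t=222? ✗; end t=329 >= t=161? ✓ → no.
Result: F.

F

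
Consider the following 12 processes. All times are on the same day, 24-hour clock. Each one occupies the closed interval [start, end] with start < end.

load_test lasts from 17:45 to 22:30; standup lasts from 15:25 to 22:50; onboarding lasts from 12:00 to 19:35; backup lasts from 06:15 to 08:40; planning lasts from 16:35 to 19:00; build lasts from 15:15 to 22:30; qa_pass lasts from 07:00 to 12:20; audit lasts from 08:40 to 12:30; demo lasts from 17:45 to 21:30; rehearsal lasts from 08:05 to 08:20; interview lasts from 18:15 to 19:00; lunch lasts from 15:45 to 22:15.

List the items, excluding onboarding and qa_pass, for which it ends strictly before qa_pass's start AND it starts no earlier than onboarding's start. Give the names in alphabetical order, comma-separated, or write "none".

Conditions: its end is strictly before qa_pass's start (X.end < 07:00) AND its start is no earlier than onboarding's start (X.start >= 12:00).
audit: end 12:30 < 07:00? ✗; start 08:40 >= 12:00? ✗ → no.
backup: end 08:40 < 07:00? ✗; start 06:15 >= 12:00? ✗ → no.
build: end 22:30 < 07:00? ✗; start 15:15 >= 12:00? ✓ → no.
demo: end 21:30 < 07:00? ✗; start 17:45 >= 12:00? ✓ → no.
interview: end 19:00 < 07:00? ✗; start 18:15 >= 12:00? ✓ → no.
load_test: end 22:30 < 07:00? ✗; start 17:45 >= 12:00? ✓ → no.
lunch: end 22:15 < 07:00? ✗; start 15:45 >= 12:00? ✓ → no.
planning: end 19:00 < 07:00? ✗; start 16:35 >= 12:00? ✓ → no.
rehearsal: end 08:20 < 07:00? ✗; start 08:05 >= 12:00? ✗ → no.
standup: end 22:50 < 07:00? ✗; start 15:25 >= 12:00? ✓ → no.
Result: none.

none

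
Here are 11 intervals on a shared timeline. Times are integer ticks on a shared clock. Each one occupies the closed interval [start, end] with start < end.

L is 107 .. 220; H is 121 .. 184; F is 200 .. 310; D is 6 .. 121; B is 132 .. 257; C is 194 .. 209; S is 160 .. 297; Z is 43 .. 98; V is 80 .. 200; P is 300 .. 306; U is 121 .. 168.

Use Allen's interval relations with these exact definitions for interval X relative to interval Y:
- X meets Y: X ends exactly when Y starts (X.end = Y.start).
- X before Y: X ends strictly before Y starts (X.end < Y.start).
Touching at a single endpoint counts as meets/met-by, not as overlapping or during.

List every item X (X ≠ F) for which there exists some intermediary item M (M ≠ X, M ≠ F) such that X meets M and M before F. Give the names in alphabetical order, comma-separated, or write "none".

D

Target F = [200, 310].
Intermediaries M with M before F: D, H, U, Z.
Via D — items with X meets D: none.
Via H — items with X meets H: D.
Via U — items with X meets U: D.
Via Z — items with X meets Z: none.
Union: D.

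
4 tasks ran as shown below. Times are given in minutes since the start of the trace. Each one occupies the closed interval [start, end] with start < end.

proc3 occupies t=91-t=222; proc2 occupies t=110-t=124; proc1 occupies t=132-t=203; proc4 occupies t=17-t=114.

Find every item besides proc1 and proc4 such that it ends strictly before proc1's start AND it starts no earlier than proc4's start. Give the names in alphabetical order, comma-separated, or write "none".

Conditions: its end is strictly before proc1's start (X.end < t=132) AND its start is no earlier than proc4's start (X.start >= t=17).
proc2: end t=124 < t=132? ✓; start t=110 >= t=17? ✓ → yes.
proc3: end t=222 < t=132? ✗; start t=91 >= t=17? ✓ → no.
Result: proc2.

proc2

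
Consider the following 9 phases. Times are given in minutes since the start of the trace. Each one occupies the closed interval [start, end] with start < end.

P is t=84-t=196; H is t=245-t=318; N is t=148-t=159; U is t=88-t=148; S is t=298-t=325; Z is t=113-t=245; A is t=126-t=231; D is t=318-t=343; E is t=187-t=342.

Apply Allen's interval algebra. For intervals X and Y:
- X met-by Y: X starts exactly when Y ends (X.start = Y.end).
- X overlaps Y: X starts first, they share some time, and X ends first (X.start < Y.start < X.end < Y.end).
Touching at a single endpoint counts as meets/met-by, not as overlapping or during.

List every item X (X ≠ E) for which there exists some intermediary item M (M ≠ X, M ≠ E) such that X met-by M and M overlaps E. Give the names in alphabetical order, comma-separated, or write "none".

H

Target E = [t=187, t=342].
Intermediaries M with M overlaps E: A, P, Z.
Via A — items with X met-by A: none.
Via P — items with X met-by P: none.
Via Z — items with X met-by Z: H.
Union: H.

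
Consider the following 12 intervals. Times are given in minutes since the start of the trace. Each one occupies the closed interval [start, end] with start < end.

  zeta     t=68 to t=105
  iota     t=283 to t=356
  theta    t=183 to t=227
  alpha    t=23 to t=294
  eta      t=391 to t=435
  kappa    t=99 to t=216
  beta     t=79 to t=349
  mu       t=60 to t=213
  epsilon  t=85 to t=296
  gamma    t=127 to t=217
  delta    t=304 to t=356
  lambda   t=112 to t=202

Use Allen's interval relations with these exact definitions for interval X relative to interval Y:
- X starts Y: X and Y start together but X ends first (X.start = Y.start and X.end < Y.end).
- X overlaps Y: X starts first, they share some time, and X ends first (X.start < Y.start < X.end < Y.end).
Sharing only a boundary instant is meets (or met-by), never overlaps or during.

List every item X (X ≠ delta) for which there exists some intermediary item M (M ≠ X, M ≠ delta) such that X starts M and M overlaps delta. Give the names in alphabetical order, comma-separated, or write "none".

Target delta = [t=304, t=356].
Intermediaries M with M overlaps delta: beta.
Via beta — items with X starts beta: none.
Union: none.

none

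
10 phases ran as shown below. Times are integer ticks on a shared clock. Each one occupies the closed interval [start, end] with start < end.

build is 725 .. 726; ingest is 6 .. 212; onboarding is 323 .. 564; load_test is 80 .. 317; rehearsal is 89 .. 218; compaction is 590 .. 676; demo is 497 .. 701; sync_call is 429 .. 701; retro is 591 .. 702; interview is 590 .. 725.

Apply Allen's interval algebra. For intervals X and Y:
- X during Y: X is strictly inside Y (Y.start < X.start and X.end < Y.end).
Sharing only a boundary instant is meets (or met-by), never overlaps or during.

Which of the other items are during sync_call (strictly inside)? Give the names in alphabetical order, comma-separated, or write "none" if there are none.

Target sync_call = [429, 701].
build [725, 726] → after → no.
compaction [590, 676] → during → yes.
demo [497, 701] → finishes → no.
ingest [6, 212] → before → no.
interview [590, 725] → overlapped-by → no.
load_test [80, 317] → before → no.
onboarding [323, 564] → overlaps → no.
rehearsal [89, 218] → before → no.
retro [591, 702] → overlapped-by → no.
Result: compaction.

compaction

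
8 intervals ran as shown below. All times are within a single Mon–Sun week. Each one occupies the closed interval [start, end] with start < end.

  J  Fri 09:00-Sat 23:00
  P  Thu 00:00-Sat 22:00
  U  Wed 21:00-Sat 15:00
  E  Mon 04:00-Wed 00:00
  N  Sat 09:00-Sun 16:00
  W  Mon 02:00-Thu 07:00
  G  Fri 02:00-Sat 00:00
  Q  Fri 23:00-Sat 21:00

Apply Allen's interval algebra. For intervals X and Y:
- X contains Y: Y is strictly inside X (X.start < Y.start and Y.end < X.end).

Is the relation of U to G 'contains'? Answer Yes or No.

U = [Wed 21:00, Sat 15:00], G = [Fri 02:00, Sat 00:00].
Actual relation of U to G: contains.
Asked whether 'contains' holds → Yes.

Yes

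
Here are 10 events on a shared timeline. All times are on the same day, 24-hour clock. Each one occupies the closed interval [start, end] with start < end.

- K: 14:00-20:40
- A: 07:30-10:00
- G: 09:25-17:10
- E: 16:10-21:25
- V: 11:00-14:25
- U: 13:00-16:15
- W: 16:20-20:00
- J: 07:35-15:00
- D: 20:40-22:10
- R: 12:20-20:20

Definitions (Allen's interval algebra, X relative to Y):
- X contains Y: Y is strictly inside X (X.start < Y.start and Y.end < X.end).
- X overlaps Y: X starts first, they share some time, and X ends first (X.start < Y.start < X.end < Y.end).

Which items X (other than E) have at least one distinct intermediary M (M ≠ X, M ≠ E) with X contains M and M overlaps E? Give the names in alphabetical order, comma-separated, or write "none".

Target E = [16:10, 21:25].
Intermediaries M with M overlaps E: G, K, R, U.
Via G — items with X contains G: none.
Via K — items with X contains K: none.
Via R — items with X contains R: none.
Via U — items with X contains U: G, R.
Union: G, R.

G, R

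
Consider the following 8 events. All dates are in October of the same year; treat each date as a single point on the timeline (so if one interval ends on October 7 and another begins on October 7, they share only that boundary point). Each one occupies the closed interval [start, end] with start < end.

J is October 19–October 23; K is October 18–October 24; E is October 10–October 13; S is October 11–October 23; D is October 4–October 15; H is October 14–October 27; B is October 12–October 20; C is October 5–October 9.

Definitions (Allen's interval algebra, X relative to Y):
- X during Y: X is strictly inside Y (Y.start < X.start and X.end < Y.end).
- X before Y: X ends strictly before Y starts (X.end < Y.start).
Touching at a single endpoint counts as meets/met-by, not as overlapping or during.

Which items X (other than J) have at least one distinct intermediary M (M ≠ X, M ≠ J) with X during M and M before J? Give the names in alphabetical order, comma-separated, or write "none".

Target J = [October 19, October 23].
Intermediaries M with M before J: C, D, E.
Via C — items with X during C: none.
Via D — items with X during D: C, E.
Via E — items with X during E: none.
Union: C, E.

C, E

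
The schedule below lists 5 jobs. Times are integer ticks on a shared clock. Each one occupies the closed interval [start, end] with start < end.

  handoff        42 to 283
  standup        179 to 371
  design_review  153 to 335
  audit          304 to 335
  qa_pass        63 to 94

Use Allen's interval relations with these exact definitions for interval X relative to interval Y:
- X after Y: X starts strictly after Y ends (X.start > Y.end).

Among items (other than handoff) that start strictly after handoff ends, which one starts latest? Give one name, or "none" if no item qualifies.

Target handoff = [42, 283].
audit [304, 335] → after → candidate.
design_review [153, 335] → overlapped-by → excluded.
qa_pass [63, 94] → during → excluded.
standup [179, 371] → overlapped-by → excluded.
Among candidates, latest start is 304 → audit.

audit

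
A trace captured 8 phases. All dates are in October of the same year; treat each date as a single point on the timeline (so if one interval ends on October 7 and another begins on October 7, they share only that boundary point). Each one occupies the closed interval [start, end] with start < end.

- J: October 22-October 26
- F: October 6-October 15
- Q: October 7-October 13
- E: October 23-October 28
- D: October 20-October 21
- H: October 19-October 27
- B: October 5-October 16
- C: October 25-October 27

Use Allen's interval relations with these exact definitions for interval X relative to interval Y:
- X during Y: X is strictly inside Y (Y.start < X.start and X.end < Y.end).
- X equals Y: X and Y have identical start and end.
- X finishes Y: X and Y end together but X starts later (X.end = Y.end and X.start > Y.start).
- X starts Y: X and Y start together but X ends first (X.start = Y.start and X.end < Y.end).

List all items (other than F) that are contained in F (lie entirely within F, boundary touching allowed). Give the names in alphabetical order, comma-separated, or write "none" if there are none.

Target F = [October 6, October 15].
B [October 5, October 16] → contains → no.
C [October 25, October 27] → after → no.
D [October 20, October 21] → after → no.
E [October 23, October 28] → after → no.
H [October 19, October 27] → after → no.
J [October 22, October 26] → after → no.
Q [October 7, October 13] → during → yes.
Result: Q.

Q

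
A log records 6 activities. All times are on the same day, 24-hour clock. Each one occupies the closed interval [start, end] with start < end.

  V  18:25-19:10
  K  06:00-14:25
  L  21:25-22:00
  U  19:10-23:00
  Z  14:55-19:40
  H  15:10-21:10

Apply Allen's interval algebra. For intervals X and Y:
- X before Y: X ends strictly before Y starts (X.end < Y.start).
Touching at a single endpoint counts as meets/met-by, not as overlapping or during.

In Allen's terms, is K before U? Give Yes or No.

Yes

K = [06:00, 14:25], U = [19:10, 23:00].
Actual relation of K to U: before.
Asked whether 'before' holds → Yes.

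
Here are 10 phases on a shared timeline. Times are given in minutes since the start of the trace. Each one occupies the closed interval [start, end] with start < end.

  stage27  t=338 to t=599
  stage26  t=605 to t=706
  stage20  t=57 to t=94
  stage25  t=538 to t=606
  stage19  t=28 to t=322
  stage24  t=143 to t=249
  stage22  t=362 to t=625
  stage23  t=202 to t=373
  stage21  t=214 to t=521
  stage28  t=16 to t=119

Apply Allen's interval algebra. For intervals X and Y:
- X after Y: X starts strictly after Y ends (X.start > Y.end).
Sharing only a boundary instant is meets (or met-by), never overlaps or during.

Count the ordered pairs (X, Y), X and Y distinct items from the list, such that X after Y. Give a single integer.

27

Checking all 90 ordered pairs for relation 'after'; matching pairs in alphabetical order:
(stage21, stage20): stage21 after stage20 ✓
(stage21, stage28): stage21 after stage28 ✓
(stage22, stage19): stage22 after stage19 ✓
(stage22, stage20): stage22 after stage20 ✓
(stage22, stage24): stage22 after stage24 ✓
(stage22, stage28): stage22 after stage28 ✓
(stage23, stage20): stage23 after stage20 ✓
(stage23, stage28): stage23 after stage28 ✓
(stage24, stage20): stage24 after stage20 ✓
(stage24, stage28): stage24 after stage28 ✓
(stage25, stage19): stage25 after stage19 ✓
(stage25, stage20): stage25 after stage20 ✓
(stage25, stage21): stage25 after stage21 ✓
(stage25, stage23): stage25 after stage23 ✓
(stage25, stage24): stage25 after stage24 ✓
(stage25, stage28): stage25 after stage28 ✓
(stage26, stage19): stage26 after stage19 ✓
(stage26, stage20): stage26 after stage20 ✓
(stage26, stage21): stage26 after stage21 ✓
(stage26, stage23): stage26 after stage23 ✓
(stage26, stage24): stage26 after stage24 ✓
(stage26, stage27): stage26 after stage27 ✓
(stage26, stage28): stage26 after stage28 ✓
(stage27, stage19): stage27 after stage19 ✓
... plus 3 further pairs not listed.
Count: 27.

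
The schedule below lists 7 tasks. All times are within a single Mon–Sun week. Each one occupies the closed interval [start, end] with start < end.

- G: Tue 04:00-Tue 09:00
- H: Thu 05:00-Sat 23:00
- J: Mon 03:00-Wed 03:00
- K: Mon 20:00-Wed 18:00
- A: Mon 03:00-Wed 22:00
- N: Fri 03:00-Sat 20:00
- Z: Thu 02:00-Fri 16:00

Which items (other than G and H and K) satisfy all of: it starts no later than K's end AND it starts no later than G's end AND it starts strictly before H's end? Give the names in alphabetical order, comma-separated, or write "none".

Conditions: its start is no later than K's end (X.start <= Wed 18:00) AND its start is no later than G's end (X.start <= Tue 09:00) AND its start is strictly before H's end (X.start < Sat 23:00).
A: start Mon 03:00 <= Wed 18:00? ✓; start Mon 03:00 <= Tue 09:00? ✓; start Mon 03:00 < Sat 23:00? ✓ → yes.
J: start Mon 03:00 <= Wed 18:00? ✓; start Mon 03:00 <= Tue 09:00? ✓; start Mon 03:00 < Sat 23:00? ✓ → yes.
N: start Fri 03:00 <= Wed 18:00? ✗; start Fri 03:00 <= Tue 09:00? ✗; start Fri 03:00 < Sat 23:00? ✓ → no.
Z: start Thu 02:00 <= Wed 18:00? ✗; start Thu 02:00 <= Tue 09:00? ✗; start Thu 02:00 < Sat 23:00? ✓ → no.
Result: A, J.

A, J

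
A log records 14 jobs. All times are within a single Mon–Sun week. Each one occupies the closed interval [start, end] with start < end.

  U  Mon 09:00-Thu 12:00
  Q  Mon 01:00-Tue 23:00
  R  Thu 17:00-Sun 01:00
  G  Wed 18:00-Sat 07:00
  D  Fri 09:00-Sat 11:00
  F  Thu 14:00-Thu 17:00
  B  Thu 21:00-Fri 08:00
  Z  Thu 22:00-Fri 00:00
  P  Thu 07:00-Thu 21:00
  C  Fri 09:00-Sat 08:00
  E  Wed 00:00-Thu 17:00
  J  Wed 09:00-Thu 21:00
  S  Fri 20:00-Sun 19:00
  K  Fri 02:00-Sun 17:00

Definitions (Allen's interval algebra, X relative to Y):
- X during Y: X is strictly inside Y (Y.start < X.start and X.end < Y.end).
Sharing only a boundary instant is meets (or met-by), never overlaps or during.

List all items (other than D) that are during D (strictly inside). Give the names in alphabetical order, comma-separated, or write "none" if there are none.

Target D = [Fri 09:00, Sat 11:00].
B [Thu 21:00, Fri 08:00] → before → no.
C [Fri 09:00, Sat 08:00] → starts → no.
E [Wed 00:00, Thu 17:00] → before → no.
F [Thu 14:00, Thu 17:00] → before → no.
G [Wed 18:00, Sat 07:00] → overlaps → no.
J [Wed 09:00, Thu 21:00] → before → no.
K [Fri 02:00, Sun 17:00] → contains → no.
P [Thu 07:00, Thu 21:00] → before → no.
Q [Mon 01:00, Tue 23:00] → before → no.
R [Thu 17:00, Sun 01:00] → contains → no.
S [Fri 20:00, Sun 19:00] → overlapped-by → no.
U [Mon 09:00, Thu 12:00] → before → no.
Z [Thu 22:00, Fri 00:00] → before → no.
Result: none.

none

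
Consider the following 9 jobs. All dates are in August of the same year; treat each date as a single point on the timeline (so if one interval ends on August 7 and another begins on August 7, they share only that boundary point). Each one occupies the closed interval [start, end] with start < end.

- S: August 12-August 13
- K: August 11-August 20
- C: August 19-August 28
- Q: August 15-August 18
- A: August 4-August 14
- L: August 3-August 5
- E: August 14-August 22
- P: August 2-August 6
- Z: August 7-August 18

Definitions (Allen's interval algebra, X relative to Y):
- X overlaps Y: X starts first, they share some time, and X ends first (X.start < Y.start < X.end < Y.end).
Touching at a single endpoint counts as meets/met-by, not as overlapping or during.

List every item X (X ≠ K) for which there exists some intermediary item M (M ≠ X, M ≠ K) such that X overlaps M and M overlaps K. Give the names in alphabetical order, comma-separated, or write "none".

Target K = [August 11, August 20].
Intermediaries M with M overlaps K: A, Z.
Via A — items with X overlaps A: L, P.
Via Z — items with X overlaps Z: A.
Union: A, L, P.

A, L, P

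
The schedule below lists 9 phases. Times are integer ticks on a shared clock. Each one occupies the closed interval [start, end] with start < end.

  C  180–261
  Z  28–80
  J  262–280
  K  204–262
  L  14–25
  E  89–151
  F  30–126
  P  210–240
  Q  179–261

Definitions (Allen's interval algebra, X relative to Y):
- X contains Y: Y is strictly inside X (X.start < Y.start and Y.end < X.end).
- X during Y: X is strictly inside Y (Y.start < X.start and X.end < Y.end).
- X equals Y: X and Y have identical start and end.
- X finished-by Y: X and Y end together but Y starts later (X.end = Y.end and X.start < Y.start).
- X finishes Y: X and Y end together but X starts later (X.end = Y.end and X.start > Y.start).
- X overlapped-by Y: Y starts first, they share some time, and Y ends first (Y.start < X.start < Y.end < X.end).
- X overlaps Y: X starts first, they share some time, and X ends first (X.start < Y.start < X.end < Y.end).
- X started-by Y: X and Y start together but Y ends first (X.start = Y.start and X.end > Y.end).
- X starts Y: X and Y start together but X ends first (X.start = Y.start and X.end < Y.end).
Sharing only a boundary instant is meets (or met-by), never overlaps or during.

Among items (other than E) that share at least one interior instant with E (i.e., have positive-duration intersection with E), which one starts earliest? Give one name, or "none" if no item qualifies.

Target E = [89, 151].
C [180, 261] → after → excluded.
F [30, 126] → overlaps → candidate.
J [262, 280] → after → excluded.
K [204, 262] → after → excluded.
L [14, 25] → before → excluded.
P [210, 240] → after → excluded.
Q [179, 261] → after → excluded.
Z [28, 80] → before → excluded.
Among candidates, earliest start is 30 → F.

F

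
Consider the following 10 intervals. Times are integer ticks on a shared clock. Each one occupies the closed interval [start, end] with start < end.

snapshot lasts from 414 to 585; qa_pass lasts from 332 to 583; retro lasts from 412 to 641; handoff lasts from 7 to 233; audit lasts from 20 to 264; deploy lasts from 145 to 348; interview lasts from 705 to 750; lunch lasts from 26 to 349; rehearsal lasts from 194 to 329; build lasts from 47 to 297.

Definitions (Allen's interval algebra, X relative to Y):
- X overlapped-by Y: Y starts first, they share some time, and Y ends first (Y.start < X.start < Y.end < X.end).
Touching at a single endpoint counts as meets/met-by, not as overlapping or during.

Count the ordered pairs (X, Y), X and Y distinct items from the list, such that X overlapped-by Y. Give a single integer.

Checking all 90 ordered pairs for relation 'overlapped-by'; matching pairs in alphabetical order:
(audit, handoff): audit overlapped-by handoff ✓
(build, audit): build overlapped-by audit ✓
(build, handoff): build overlapped-by handoff ✓
(deploy, audit): deploy overlapped-by audit ✓
(deploy, build): deploy overlapped-by build ✓
(deploy, handoff): deploy overlapped-by handoff ✓
(lunch, audit): lunch overlapped-by audit ✓
(lunch, handoff): lunch overlapped-by handoff ✓
(qa_pass, deploy): qa_pass overlapped-by deploy ✓
(qa_pass, lunch): qa_pass overlapped-by lunch ✓
(rehearsal, audit): rehearsal overlapped-by audit ✓
(rehearsal, build): rehearsal overlapped-by build ✓
(rehearsal, handoff): rehearsal overlapped-by handoff ✓
(retro, qa_pass): retro overlapped-by qa_pass ✓
(snapshot, qa_pass): snapshot overlapped-by qa_pass ✓
Count: 15.

15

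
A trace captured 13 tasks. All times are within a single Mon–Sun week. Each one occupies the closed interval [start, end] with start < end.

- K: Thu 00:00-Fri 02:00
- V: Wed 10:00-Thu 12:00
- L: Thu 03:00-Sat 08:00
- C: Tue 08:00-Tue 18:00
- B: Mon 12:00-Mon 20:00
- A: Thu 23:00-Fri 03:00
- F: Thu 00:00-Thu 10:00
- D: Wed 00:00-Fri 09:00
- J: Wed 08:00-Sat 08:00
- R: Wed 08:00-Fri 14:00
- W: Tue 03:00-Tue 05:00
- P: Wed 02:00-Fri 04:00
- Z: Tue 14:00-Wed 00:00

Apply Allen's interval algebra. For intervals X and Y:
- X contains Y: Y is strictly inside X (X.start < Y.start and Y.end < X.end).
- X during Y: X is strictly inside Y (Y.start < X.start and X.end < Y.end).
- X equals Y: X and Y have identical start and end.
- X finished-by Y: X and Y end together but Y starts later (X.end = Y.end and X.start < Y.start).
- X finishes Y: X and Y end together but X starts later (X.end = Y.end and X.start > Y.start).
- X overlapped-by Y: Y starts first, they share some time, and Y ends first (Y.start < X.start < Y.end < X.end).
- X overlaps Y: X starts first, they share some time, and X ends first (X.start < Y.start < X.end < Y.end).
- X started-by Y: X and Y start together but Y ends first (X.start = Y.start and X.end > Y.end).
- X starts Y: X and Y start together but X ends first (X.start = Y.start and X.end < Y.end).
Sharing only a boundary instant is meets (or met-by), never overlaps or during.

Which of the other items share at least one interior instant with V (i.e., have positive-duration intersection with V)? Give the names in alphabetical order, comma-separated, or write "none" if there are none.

Target V = [Wed 10:00, Thu 12:00].
A [Thu 23:00, Fri 03:00] → after → no.
B [Mon 12:00, Mon 20:00] → before → no.
C [Tue 08:00, Tue 18:00] → before → no.
D [Wed 00:00, Fri 09:00] → contains → yes.
F [Thu 00:00, Thu 10:00] → during → yes.
J [Wed 08:00, Sat 08:00] → contains → yes.
K [Thu 00:00, Fri 02:00] → overlapped-by → yes.
L [Thu 03:00, Sat 08:00] → overlapped-by → yes.
P [Wed 02:00, Fri 04:00] → contains → yes.
R [Wed 08:00, Fri 14:00] → contains → yes.
W [Tue 03:00, Tue 05:00] → before → no.
Z [Tue 14:00, Wed 00:00] → before → no.
Result: D, F, J, K, L, P, R.

D, F, J, K, L, P, R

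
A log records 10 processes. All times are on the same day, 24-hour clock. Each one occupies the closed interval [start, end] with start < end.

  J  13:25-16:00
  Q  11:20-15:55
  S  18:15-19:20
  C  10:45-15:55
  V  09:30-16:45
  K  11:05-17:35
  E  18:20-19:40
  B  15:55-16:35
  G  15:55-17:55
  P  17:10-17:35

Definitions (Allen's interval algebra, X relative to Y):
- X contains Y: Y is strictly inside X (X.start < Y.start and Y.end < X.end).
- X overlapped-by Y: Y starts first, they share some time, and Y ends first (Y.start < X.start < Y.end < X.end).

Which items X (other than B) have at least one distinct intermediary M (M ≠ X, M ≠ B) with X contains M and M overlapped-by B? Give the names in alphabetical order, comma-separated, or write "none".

Target B = [15:55, 16:35].
Intermediaries M with M overlapped-by B: none.
Union: none.

none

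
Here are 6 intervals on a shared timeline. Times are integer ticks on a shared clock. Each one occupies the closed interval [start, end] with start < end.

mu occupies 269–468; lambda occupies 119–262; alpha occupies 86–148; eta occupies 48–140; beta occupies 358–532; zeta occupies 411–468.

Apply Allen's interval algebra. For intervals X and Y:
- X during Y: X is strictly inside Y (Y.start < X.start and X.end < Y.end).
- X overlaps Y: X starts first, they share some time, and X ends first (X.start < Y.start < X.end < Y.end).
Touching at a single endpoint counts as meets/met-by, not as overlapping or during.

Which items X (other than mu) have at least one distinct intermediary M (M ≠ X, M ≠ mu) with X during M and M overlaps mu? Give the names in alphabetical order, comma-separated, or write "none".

none

Target mu = [269, 468].
Intermediaries M with M overlaps mu: none.
Union: none.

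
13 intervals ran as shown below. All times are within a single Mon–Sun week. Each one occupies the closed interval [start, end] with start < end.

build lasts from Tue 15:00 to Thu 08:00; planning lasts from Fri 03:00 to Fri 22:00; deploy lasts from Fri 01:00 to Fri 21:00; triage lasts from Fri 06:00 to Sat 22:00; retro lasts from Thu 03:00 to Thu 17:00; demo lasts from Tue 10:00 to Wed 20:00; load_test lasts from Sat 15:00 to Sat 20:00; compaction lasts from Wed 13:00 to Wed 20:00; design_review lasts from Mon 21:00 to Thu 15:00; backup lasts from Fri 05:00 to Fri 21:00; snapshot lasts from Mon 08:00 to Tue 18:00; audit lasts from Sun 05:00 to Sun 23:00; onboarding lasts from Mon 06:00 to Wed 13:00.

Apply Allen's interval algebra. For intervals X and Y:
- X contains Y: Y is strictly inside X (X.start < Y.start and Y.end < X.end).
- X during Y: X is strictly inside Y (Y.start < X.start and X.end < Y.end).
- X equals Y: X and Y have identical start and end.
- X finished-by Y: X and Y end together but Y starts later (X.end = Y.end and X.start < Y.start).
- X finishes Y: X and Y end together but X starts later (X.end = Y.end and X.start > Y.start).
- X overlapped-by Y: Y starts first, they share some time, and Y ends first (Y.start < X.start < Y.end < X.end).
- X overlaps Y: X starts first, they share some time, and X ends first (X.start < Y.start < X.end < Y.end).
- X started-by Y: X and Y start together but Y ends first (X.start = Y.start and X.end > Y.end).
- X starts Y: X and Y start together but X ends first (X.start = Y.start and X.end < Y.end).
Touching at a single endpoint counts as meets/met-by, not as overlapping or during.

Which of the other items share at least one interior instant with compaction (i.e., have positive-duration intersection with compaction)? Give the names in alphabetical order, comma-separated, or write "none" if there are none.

build, demo, design_review

Target compaction = [Wed 13:00, Wed 20:00].
audit [Sun 05:00, Sun 23:00] → after → no.
backup [Fri 05:00, Fri 21:00] → after → no.
build [Tue 15:00, Thu 08:00] → contains → yes.
demo [Tue 10:00, Wed 20:00] → finished-by → yes.
deploy [Fri 01:00, Fri 21:00] → after → no.
design_review [Mon 21:00, Thu 15:00] → contains → yes.
load_test [Sat 15:00, Sat 20:00] → after → no.
onboarding [Mon 06:00, Wed 13:00] → meets → no.
planning [Fri 03:00, Fri 22:00] → after → no.
retro [Thu 03:00, Thu 17:00] → after → no.
snapshot [Mon 08:00, Tue 18:00] → before → no.
triage [Fri 06:00, Sat 22:00] → after → no.
Result: build, demo, design_review.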